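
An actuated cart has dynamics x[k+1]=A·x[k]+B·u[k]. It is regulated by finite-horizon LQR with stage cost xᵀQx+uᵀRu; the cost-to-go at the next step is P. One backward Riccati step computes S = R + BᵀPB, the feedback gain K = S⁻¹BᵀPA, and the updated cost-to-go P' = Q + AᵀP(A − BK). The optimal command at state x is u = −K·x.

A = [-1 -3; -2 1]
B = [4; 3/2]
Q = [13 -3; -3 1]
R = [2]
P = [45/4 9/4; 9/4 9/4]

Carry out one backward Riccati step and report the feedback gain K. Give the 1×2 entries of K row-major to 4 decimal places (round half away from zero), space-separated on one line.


BᵀP = [48.3750 12.3750]
S = R + BᵀPB = [2] + [212.0625] = [214.0625]
BᵀPA = [-73.1250 -132.7500]
K = S⁻¹·BᵀPA = [-0.3416 -0.6201]
A−BK = [0.3664 -0.5194; -1.4876 1.9302]
AᵀP(A−BK) = [4.2701 -4.8482; -4.8482 7.6756]
P' = Q + AᵀP(A−BK) = [17.2701 -7.8482; -7.8482 8.6756]
tr(P') = 25.9457

-0.3416 -0.6201


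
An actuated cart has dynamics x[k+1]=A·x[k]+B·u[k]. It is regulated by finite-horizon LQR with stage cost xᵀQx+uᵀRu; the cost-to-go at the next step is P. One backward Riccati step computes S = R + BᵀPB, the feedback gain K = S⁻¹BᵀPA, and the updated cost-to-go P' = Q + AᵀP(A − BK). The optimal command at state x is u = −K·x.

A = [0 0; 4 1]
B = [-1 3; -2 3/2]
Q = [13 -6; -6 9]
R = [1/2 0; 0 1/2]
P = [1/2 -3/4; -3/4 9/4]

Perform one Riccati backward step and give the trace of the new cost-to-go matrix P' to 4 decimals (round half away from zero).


25.5206

BᵀP = [1.0000 -3.7500; 0.3750 1.1250]
S = R + BᵀPB = [1/2 0; 0 1/2] + [6.5000 -2.6250; -2.6250 2.8125] = [7.0000 -2.6250; -2.6250 3.3125]
BᵀPA = [-15.0000 -3.7500; 4.5000 1.1250]
K = S⁻¹·BᵀPA = [-2.3241 -0.5810; -0.4832 -0.1208]
A−BK = [-0.8744 -0.2186; 0.0767 0.0192]
AᵀP(A−BK) = [3.3135 0.8284; 0.8284 0.2071]
P' = Q + AᵀP(A−BK) = [16.3135 -5.1716; -5.1716 9.2071]
tr(P') = 25.5206


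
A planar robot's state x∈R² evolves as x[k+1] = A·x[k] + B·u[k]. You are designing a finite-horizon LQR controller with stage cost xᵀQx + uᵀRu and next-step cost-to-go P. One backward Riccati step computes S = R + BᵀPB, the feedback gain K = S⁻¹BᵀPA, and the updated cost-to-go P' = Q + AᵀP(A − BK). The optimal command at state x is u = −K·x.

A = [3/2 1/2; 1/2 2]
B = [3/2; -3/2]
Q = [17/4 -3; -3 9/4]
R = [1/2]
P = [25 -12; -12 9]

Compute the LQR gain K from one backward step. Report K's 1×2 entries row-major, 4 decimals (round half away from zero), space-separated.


BᵀP = [55.5000 -31.5000]
S = R + BᵀPB = [1/2] + [130.5000] = [131.0000]
BᵀPA = [67.5000 -35.2500]
K = S⁻¹·BᵀPA = [0.5153 -0.2691]
A−BK = [0.7271 0.9036; 1.2729 1.5964]
AᵀP(A−BK) = [5.7195 6.9132; 6.9132 8.7648]
P' = Q + AᵀP(A−BK) = [9.9695 3.9132; 3.9132 11.0148]
tr(P') = 20.9843

0.5153 -0.2691


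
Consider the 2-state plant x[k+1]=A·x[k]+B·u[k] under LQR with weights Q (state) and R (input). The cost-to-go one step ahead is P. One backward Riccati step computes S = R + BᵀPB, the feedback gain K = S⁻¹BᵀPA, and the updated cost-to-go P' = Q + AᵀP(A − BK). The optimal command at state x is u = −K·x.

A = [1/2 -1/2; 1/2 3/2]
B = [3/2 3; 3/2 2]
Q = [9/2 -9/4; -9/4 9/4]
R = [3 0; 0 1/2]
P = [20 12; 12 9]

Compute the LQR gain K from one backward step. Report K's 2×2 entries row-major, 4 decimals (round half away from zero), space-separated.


0.0384 0.2525 0.1694 -0.0368

BᵀP = [48.0000 31.5000; 84.0000 54.0000]
S = R + BᵀPB = [3 0; 0 1/2] + [119.2500 207.0000; 207.0000 360.0000] = [122.2500 207.0000; 207.0000 360.5000]
BᵀPA = [39.7500 23.2500; 69.0000 39.0000]
K = S⁻¹·BᵀPA = [0.0384 0.2525; 0.1694 -0.0368]
A−BK = [-0.0657 -0.7683; 0.1037 1.1948]
AᵀP(A−BK) = [0.0384 0.2525; 0.2525 2.8147]
P' = Q + AᵀP(A−BK) = [4.5384 -1.9975; -1.9975 5.0647]
tr(P') = 9.6030


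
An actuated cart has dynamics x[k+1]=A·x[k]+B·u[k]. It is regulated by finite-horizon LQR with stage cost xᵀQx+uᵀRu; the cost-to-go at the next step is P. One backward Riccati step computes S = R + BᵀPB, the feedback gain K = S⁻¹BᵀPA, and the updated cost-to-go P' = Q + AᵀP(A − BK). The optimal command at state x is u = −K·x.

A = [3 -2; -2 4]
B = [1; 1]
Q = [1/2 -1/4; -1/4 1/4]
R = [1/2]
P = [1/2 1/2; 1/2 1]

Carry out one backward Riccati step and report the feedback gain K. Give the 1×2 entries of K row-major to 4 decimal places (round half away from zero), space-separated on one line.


BᵀP = [1.0000 1.5000]
S = R + BᵀPB = [1/2] + [2.5000] = [3.0000]
BᵀPA = [0.0000 4.0000]
K = S⁻¹·BᵀPA = [0.0000 1.3333]
A−BK = [3.0000 -3.3333; -2.0000 2.6667]
AᵀP(A−BK) = [2.5000 -3.0000; -3.0000 4.6667]
P' = Q + AᵀP(A−BK) = [3.0000 -3.2500; -3.2500 4.9167]
tr(P') = 7.9167

0.0000 1.3333


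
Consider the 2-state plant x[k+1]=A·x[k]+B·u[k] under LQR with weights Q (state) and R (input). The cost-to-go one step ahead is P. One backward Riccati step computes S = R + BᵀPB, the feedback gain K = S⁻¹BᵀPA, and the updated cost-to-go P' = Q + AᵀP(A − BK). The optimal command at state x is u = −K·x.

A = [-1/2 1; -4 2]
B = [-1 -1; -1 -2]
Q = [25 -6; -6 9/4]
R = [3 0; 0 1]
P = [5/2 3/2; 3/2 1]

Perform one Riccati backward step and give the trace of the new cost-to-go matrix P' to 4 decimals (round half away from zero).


29.6931

BᵀP = [-4.0000 -2.5000; -5.5000 -3.5000]
S = R + BᵀPB = [3 0; 0 1] + [6.5000 9.0000; 9.0000 12.5000] = [9.5000 9.0000; 9.0000 13.5000]
BᵀPA = [12.0000 -9.0000; 16.7500 -12.5000]
K = S⁻¹·BᵀPA = [0.2381 -0.1905; 1.0820 -0.7989]
A−BK = [0.8201 0.0106; -1.5979 0.2116]
AᵀP(A−BK) = [1.6442 -1.0820; -1.0820 0.7989]
P' = Q + AᵀP(A−BK) = [26.6442 -7.0820; -7.0820 3.0489]
tr(P') = 29.6931


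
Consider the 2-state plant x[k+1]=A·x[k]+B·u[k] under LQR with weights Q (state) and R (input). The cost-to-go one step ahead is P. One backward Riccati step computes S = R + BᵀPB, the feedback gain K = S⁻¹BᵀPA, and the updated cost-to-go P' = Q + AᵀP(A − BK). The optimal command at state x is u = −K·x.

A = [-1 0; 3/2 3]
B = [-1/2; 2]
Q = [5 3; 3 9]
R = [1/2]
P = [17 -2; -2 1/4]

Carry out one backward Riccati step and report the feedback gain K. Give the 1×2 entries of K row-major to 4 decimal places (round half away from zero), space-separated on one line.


BᵀP = [-12.5000 1.5000]
S = R + BᵀPB = [1/2] + [9.2500] = [9.7500]
BᵀPA = [14.7500 4.5000]
K = S⁻¹·BᵀPA = [1.5128 0.4615]
A−BK = [-0.2436 0.2308; -1.5256 2.0769]
AᵀP(A−BK) = [1.2484 0.3173; 0.3173 0.1731]
P' = Q + AᵀP(A−BK) = [6.2484 3.3173; 3.3173 9.1731]
tr(P') = 15.4215

1.5128 0.4615


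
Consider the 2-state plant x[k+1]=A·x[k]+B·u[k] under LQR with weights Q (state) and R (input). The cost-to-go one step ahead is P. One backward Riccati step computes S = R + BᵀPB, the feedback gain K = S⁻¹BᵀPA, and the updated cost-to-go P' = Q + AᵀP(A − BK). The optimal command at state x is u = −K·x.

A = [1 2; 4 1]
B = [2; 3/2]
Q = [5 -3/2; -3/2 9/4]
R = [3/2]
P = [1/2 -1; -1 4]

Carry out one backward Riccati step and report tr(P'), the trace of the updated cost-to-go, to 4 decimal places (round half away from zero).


BᵀP = [-0.5000 4.0000]
S = R + BᵀPB = [3/2] + [5.0000] = [6.5000]
BᵀPA = [15.5000 3.0000]
K = S⁻¹·BᵀPA = [2.3846 0.4615]
A−BK = [-3.7692 1.0769; 0.4231 0.3077]
AᵀP(A−BK) = [19.5385 0.8462; 0.8462 0.6154]
P' = Q + AᵀP(A−BK) = [24.5385 -0.6538; -0.6538 2.8654]
tr(P') = 27.4038

27.4038


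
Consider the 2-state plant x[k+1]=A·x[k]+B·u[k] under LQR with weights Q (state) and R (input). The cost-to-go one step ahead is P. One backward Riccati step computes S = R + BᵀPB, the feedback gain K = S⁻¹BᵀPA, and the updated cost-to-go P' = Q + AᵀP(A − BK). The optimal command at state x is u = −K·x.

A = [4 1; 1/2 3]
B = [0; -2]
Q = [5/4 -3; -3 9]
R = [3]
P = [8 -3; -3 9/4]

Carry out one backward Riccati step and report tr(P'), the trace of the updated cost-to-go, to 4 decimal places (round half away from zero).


92.9531

BᵀP = [6.0000 -4.5000]
S = R + BᵀPB = [3] + [9.0000] = [12.0000]
BᵀPA = [21.7500 -7.5000]
K = S⁻¹·BᵀPA = [1.8125 -0.6250]
A−BK = [4.0000 1.0000; 4.1250 1.7500]
AᵀP(A−BK) = [77.1406 11.4688; 11.4688 5.5625]
P' = Q + AᵀP(A−BK) = [78.3906 8.4688; 8.4688 14.5625]
tr(P') = 92.9531


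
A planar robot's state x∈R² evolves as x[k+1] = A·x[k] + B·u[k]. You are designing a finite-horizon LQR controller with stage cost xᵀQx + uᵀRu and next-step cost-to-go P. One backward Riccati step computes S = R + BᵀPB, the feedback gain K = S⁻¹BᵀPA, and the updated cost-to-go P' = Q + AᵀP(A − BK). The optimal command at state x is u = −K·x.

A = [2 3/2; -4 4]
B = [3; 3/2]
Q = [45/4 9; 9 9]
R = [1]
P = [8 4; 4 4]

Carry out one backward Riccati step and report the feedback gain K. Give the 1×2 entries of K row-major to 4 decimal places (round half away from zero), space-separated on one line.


-0.1017 0.9915

BᵀP = [30.0000 18.0000]
S = R + BᵀPB = [1] + [117.0000] = [118.0000]
BᵀPA = [-12.0000 117.0000]
K = S⁻¹·BᵀPA = [-0.1017 0.9915]
A−BK = [2.3051 -1.4746; -3.8475 2.5127]
AᵀP(A−BK) = [30.7797 -20.1017; -20.1017 13.9915]
P' = Q + AᵀP(A−BK) = [42.0297 -11.1017; -11.1017 22.9915]
tr(P') = 65.0212


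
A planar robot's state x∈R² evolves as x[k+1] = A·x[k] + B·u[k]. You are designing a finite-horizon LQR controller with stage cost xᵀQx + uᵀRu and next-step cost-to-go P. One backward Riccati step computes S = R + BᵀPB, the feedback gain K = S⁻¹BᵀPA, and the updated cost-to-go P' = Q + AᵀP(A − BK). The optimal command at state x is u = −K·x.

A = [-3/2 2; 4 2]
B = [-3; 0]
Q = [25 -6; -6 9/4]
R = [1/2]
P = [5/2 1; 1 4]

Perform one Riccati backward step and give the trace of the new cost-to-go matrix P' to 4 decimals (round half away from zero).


99.6766

BᵀP = [-7.5000 -3.0000]
S = R + BᵀPB = [1/2] + [22.5000] = [23.0000]
BᵀPA = [-0.7500 -21.0000]
K = S⁻¹·BᵀPA = [-0.0326 -0.9130]
A−BK = [-1.5978 -0.7391; 4.0000 2.0000]
AᵀP(A−BK) = [57.6005 28.8152; 28.8152 14.8261]
P' = Q + AᵀP(A−BK) = [82.6005 22.8152; 22.8152 17.0761]
tr(P') = 99.6766


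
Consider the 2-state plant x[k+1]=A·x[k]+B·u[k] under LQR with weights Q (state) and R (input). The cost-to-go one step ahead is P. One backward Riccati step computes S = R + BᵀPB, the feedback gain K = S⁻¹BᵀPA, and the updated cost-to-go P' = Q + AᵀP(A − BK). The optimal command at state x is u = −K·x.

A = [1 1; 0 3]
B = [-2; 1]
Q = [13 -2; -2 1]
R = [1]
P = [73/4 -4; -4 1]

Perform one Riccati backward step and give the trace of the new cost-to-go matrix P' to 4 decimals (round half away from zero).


BᵀP = [-40.5000 9.0000]
S = R + BᵀPB = [1] + [90.0000] = [91.0000]
BᵀPA = [-40.5000 -13.5000]
K = S⁻¹·BᵀPA = [-0.4451 -0.1484]
A−BK = [0.1099 0.7033; 0.4451 3.1484]
AᵀP(A−BK) = [0.2253 0.2418; 0.2418 1.2473]
P' = Q + AᵀP(A−BK) = [13.2253 -1.7582; -1.7582 2.2473]
tr(P') = 15.4725

15.4725


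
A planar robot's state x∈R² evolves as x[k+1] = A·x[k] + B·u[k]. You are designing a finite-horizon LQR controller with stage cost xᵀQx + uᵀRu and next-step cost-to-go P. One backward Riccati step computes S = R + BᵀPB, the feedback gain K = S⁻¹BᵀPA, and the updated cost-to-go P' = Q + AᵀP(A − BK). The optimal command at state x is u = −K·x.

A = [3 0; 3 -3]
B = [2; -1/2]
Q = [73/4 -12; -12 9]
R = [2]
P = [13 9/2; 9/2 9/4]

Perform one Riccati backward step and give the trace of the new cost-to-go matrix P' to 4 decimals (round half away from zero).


55.9414

BᵀP = [23.7500 7.8750]
S = R + BᵀPB = [2] + [43.5625] = [45.5625]
BᵀPA = [94.8750 -23.6250]
K = S⁻¹·BᵀPA = [2.0823 -0.5185]
A−BK = [-1.1646 1.0370; 4.0412 -3.2593]
AᵀP(A−BK) = [20.6914 -11.5556; -11.5556 8.0000]
P' = Q + AᵀP(A−BK) = [38.9414 -23.5556; -23.5556 17.0000]
tr(P') = 55.9414


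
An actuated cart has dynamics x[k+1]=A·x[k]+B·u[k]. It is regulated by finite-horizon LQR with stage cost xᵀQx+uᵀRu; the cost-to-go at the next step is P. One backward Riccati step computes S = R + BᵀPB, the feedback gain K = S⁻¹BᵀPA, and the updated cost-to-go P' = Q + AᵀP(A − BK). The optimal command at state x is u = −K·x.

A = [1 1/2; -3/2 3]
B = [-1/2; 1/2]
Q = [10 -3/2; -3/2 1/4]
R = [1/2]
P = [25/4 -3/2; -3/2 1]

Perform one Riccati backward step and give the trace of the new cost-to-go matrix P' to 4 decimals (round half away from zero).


17.4439

BᵀP = [-3.8750 1.2500]
S = R + BᵀPB = [1/2] + [2.5625] = [3.0625]
BᵀPA = [-5.7500 1.8125]
K = S⁻¹·BᵀPA = [-1.8776 0.5918]
A−BK = [0.0612 0.7959; -0.5612 2.7041]
AᵀP(A−BK) = [2.2041 -1.3469; -1.3469 4.9898]
P' = Q + AᵀP(A−BK) = [12.2041 -2.8469; -2.8469 5.2398]
tr(P') = 17.4439


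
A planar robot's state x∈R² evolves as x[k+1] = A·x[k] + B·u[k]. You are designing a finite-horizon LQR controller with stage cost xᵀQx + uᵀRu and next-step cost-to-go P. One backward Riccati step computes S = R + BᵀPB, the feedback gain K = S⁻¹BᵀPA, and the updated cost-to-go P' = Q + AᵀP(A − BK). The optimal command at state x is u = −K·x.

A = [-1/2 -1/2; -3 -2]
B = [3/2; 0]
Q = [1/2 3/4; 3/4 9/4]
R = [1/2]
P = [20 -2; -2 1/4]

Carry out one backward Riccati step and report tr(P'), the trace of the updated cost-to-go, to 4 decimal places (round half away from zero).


BᵀP = [30.0000 -3.0000]
S = R + BᵀPB = [1/2] + [45.0000] = [45.5000]
BᵀPA = [-6.0000 -9.0000]
K = S⁻¹·BᵀPA = [-0.1319 -0.1978]
A−BK = [-0.3022 -0.2033; -3.0000 -2.0000]
AᵀP(A−BK) = [0.4588 0.3132; 0.3132 0.2198]
P' = Q + AᵀP(A−BK) = [0.9588 1.0632; 1.0632 2.4698]
tr(P') = 3.4286

3.4286


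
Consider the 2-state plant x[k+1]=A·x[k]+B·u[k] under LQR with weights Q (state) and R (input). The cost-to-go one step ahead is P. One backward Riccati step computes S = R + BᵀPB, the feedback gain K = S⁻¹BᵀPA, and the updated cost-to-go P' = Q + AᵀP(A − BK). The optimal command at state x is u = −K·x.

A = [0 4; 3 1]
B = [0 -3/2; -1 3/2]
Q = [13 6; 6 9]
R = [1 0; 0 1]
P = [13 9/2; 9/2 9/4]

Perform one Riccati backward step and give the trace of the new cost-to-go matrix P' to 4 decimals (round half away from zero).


BᵀP = [-4.5000 -2.2500; -12.7500 -3.3750]
S = R + BᵀPB = [1 0; 0 1] + [2.2500 3.3750; 3.3750 14.0625] = [3.2500 3.3750; 3.3750 15.0625]
BᵀPA = [-6.7500 -20.2500; -10.1250 -54.3750]
K = S⁻¹·BᵀPA = [-1.7970 -3.2346; -0.2696 -2.8852]
A−BK = [-0.4043 -0.3278; 1.6073 2.0932]
AᵀP(A−BK) = [5.3910 9.7038; 9.7038 23.8669]
P' = Q + AᵀP(A−BK) = [18.3910 15.7038; 15.7038 32.8669]
tr(P') = 51.2579

51.2579


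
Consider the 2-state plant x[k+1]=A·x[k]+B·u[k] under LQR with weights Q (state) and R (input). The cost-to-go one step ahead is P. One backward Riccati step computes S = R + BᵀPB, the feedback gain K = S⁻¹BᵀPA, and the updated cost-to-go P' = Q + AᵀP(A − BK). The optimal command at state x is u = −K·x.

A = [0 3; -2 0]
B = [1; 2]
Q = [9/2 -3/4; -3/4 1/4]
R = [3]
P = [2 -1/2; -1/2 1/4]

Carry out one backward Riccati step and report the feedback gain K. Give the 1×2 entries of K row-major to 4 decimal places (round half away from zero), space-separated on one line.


BᵀP = [1.0000 0.0000]
S = R + BᵀPB = [3] + [1.0000] = [4.0000]
BᵀPA = [0.0000 3.0000]
K = S⁻¹·BᵀPA = [0.0000 0.7500]
A−BK = [0.0000 2.2500; -2.0000 -1.5000]
AᵀP(A−BK) = [1.0000 3.0000; 3.0000 15.7500]
P' = Q + AᵀP(A−BK) = [5.5000 2.2500; 2.2500 16.0000]
tr(P') = 21.5000

0.0000 0.7500


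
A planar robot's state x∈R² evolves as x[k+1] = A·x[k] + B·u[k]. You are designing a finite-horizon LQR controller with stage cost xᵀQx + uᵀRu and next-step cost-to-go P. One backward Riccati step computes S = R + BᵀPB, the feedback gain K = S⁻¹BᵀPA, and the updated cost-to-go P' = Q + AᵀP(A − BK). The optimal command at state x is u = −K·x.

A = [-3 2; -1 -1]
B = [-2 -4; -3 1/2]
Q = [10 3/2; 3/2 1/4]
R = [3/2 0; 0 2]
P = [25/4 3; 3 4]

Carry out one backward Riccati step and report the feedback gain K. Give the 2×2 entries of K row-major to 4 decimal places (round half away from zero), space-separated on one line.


0.4314 0.1892 0.5196 -0.5667

BᵀP = [-21.5000 -18.0000; -23.5000 -10.0000]
S = R + BᵀPB = [3/2 0; 0 2] + [97.0000 77.0000; 77.0000 89.0000] = [98.5000 77.0000; 77.0000 91.0000]
BᵀPA = [82.5000 -25.0000; 80.5000 -37.0000]
K = S⁻¹·BᵀPA = [0.4314 0.1892; 0.5196 -0.5667]
A−BK = [-0.0588 0.1117; 0.0343 -0.1492]
AᵀP(A−BK) = [0.8333 -0.4902; -0.4902 0.7629]
P' = Q + AᵀP(A−BK) = [10.8333 1.0098; 1.0098 1.0129]
tr(P') = 11.8462


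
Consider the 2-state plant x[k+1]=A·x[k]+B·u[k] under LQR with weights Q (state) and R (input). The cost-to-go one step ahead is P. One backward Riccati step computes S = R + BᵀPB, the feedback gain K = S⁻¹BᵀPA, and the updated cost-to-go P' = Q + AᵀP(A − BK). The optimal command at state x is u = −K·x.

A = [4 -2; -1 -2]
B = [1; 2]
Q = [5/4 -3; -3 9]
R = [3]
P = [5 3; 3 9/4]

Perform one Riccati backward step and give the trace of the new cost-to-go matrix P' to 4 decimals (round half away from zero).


BᵀP = [11.0000 7.5000]
S = R + BᵀPB = [3] + [26.0000] = [29.0000]
BᵀPA = [36.5000 -37.0000]
K = S⁻¹·BᵀPA = [1.2586 -1.2759]
A−BK = [2.7414 -0.7241; -3.5172 0.5517]
AᵀP(A−BK) = [12.3103 -6.9310; -6.9310 5.7931]
P' = Q + AᵀP(A−BK) = [13.5603 -9.9310; -9.9310 14.7931]
tr(P') = 28.3534

28.3534


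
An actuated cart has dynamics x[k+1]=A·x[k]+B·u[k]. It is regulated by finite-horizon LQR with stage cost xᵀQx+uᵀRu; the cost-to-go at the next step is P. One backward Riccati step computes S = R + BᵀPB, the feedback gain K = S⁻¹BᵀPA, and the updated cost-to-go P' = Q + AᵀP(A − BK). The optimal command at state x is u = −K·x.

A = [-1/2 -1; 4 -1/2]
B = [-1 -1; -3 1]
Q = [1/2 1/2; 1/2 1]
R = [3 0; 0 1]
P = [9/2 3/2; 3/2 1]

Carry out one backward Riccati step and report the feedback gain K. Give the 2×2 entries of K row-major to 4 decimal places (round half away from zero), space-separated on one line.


BᵀP = [-9.0000 -4.5000; -3.0000 -0.5000]
S = R + BᵀPB = [3 0; 0 1] + [22.5000 4.5000; 4.5000 2.5000] = [25.5000 4.5000; 4.5000 3.5000]
BᵀPA = [-13.5000 11.2500; -0.5000 3.2500]
K = S⁻¹·BᵀPA = [-0.6522 0.3587; 0.6957 0.4674]
A−BK = [-0.4565 -0.1739; 1.3478 0.1087]
AᵀP(A−BK) = [2.6685 -0.2989; -0.2989 0.6957]
P' = Q + AᵀP(A−BK) = [3.1685 0.2011; 0.2011 1.6957]
tr(P') = 4.8641

-0.6522 0.3587 0.6957 0.4674


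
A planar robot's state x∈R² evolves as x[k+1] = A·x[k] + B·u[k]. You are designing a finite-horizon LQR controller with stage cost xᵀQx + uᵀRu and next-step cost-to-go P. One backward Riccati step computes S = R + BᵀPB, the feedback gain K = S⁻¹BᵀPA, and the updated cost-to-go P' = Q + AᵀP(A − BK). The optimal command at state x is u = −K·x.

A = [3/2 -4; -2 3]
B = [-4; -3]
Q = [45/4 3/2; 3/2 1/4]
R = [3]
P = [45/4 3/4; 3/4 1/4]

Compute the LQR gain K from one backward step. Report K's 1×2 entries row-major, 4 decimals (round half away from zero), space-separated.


BᵀP = [-47.2500 -3.7500]
S = R + BᵀPB = [3] + [200.2500] = [203.2500]
BᵀPA = [-63.3750 177.7500]
K = S⁻¹·BᵀPA = [-0.3118 0.8745]
A−BK = [0.2528 -0.5018; -2.9354 5.6236]
AᵀP(A−BK) = [2.0517 -4.2011; -4.2011 8.8007]
P' = Q + AᵀP(A−BK) = [13.3017 -2.7011; -2.7011 9.0507]
tr(P') = 22.3524

-0.3118 0.8745


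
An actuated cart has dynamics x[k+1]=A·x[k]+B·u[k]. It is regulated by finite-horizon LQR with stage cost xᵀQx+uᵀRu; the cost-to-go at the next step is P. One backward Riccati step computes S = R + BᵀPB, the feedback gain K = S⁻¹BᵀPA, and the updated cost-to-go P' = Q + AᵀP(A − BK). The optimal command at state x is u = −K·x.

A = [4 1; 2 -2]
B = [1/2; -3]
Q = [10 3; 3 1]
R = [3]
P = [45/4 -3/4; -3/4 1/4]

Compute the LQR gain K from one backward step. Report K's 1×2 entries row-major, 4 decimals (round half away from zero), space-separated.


2.8364 0.9818

BᵀP = [7.8750 -1.1250]
S = R + BᵀPB = [3] + [7.3125] = [10.3125]
BᵀPA = [29.2500 10.1250]
K = S⁻¹·BᵀPA = [2.8364 0.9818]
A−BK = [2.5818 0.5091; 10.5091 0.9455]
AᵀP(A−BK) = [86.0364 19.7818; 19.7818 5.3091]
P' = Q + AᵀP(A−BK) = [96.0364 22.7818; 22.7818 6.3091]
tr(P') = 102.3455


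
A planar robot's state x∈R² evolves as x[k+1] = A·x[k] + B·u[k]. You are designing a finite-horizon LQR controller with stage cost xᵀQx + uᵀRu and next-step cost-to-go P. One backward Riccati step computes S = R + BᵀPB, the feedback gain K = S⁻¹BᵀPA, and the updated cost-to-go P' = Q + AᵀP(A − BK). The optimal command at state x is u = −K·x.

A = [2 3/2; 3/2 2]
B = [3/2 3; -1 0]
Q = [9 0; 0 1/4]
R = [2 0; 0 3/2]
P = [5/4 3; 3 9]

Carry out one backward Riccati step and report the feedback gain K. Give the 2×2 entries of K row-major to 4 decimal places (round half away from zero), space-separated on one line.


BᵀP = [-1.1250 -4.5000; 3.7500 9.0000]
S = R + BᵀPB = [2 0; 0 3/2] + [2.8125 -3.3750; -3.3750 11.2500] = [4.8125 -3.3750; -3.3750 12.7500]
BᵀPA = [-9.0000 -10.6875; 21.0000 23.6250]
K = S⁻¹·BᵀPA = [-0.8780 -1.1313; 1.4146 1.5535]
A−BK = [-0.9268 -1.4634; 0.6220 0.8687]
AᵀP(A−BK) = [5.6402 6.6951; 6.6951 8.0206]
P' = Q + AᵀP(A−BK) = [14.6402 6.6951; 6.6951 8.2706]
tr(P') = 22.9109

-0.8780 -1.1313 1.4146 1.5535


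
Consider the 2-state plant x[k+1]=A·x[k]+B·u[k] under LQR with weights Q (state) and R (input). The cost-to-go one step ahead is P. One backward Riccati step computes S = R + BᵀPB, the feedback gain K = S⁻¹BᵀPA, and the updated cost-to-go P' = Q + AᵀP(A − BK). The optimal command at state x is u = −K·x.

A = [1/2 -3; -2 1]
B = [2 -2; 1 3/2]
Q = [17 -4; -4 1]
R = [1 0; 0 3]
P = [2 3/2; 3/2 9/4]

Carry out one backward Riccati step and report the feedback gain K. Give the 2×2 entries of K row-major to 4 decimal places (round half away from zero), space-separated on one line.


BᵀP = [5.5000 5.2500; -1.7500 0.3750]
S = R + BᵀPB = [1 0; 0 3] + [16.2500 -3.1250; -3.1250 4.0625] = [17.2500 -3.1250; -3.1250 7.0625]
BᵀPA = [-7.7500 -11.2500; -1.6250 5.6250]
K = S⁻¹·BᵀPA = [-0.5337 -0.5521; -0.4663 0.5521]
A−BK = [0.6350 -0.7914; -0.7669 0.7239]
AᵀP(A−BK) = [1.6058 -1.1319; -1.1319 1.9325]
P' = Q + AᵀP(A−BK) = [18.6058 -5.1319; -5.1319 2.9325]
tr(P') = 21.5383

-0.5337 -0.5521 -0.4663 0.5521


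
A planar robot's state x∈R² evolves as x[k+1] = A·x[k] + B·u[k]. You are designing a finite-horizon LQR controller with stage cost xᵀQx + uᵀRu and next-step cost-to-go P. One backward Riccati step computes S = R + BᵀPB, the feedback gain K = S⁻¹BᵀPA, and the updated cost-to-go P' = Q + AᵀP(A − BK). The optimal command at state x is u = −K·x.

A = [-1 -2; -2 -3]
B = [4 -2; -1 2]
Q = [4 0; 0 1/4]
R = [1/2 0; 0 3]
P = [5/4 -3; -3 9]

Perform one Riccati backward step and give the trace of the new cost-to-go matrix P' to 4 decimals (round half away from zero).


12.0443

BᵀP = [8.0000 -21.0000; -8.5000 24.0000]
S = R + BᵀPB = [1/2 0; 0 3] + [53.0000 -58.0000; -58.0000 65.0000] = [53.5000 -58.0000; -58.0000 68.0000]
BᵀPA = [34.0000 47.0000; -39.5000 -55.0000]
K = S⁻¹·BᵀPA = [0.0766 0.0219; -0.5155 -0.7901]
A−BK = [-2.3376 -3.6679; -0.8923 -1.3978]
AᵀP(A−BK) = [2.2815 3.5447; 3.5447 5.5128]
P' = Q + AᵀP(A−BK) = [6.2815 3.5447; 3.5447 5.7628]
tr(P') = 12.0443


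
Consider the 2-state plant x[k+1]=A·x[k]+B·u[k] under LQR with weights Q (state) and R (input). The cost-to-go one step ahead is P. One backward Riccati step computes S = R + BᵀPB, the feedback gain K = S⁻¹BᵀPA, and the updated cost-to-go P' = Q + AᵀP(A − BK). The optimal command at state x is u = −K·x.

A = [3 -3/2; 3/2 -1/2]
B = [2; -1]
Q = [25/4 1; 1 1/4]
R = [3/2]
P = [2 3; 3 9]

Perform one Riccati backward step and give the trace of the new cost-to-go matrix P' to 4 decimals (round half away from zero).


82.6538

BᵀP = [1.0000 -3.0000]
S = R + BᵀPB = [3/2] + [5.0000] = [6.5000]
BᵀPA = [-1.5000 0.0000]
K = S⁻¹·BᵀPA = [-0.2308 0.0000]
A−BK = [3.4615 -1.5000; 1.2692 -0.5000]
AᵀP(A−BK) = [64.9038 -27.0000; -27.0000 11.2500]
P' = Q + AᵀP(A−BK) = [71.1538 -26.0000; -26.0000 11.5000]
tr(P') = 82.6538


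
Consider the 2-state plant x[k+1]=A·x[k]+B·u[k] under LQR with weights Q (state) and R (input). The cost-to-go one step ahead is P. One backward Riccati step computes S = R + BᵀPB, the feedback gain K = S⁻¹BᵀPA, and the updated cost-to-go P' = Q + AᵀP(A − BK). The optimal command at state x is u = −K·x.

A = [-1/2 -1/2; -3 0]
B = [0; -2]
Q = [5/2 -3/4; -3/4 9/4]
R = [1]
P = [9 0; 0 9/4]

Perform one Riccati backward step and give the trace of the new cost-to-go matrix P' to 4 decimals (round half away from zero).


11.2750

BᵀP = [0.0000 -4.5000]
S = R + BᵀPB = [1] + [9.0000] = [10.0000]
BᵀPA = [13.5000 0.0000]
K = S⁻¹·BᵀPA = [1.3500 0.0000]
A−BK = [-0.5000 -0.5000; -0.3000 0.0000]
AᵀP(A−BK) = [4.2750 2.2500; 2.2500 2.2500]
P' = Q + AᵀP(A−BK) = [6.7750 1.5000; 1.5000 4.5000]
tr(P') = 11.2750


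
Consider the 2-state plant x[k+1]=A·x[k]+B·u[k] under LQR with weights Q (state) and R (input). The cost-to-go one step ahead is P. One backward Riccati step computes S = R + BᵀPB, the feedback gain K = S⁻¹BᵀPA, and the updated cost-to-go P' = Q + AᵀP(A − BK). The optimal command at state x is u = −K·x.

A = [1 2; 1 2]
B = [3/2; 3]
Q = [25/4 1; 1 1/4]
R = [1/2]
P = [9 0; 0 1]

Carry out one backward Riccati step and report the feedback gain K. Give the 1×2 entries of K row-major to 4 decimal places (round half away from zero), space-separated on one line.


0.5546 1.1092

BᵀP = [13.5000 3.0000]
S = R + BᵀPB = [1/2] + [29.2500] = [29.7500]
BᵀPA = [16.5000 33.0000]
K = S⁻¹·BᵀPA = [0.5546 1.1092]
A−BK = [0.1681 0.3361; -0.6639 -1.3277]
AᵀP(A−BK) = [0.8487 1.6975; 1.6975 3.3950]
P' = Q + AᵀP(A−BK) = [7.0987 2.6975; 2.6975 3.6450]
tr(P') = 10.7437


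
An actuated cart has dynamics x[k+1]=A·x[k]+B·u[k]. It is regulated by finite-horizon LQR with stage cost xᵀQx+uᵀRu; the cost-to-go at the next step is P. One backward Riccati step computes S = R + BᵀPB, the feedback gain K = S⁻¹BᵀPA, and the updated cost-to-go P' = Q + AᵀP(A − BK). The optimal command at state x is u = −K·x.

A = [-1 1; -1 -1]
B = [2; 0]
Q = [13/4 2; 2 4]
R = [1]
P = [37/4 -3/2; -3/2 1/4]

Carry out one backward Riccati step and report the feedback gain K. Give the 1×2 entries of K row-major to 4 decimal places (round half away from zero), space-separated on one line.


-0.4079 0.5658

BᵀP = [18.5000 -3.0000]
S = R + BᵀPB = [1] + [37.0000] = [38.0000]
BᵀPA = [-15.5000 21.5000]
K = S⁻¹·BᵀPA = [-0.4079 0.5658]
A−BK = [-0.1842 -0.1316; -1.0000 -1.0000]
AᵀP(A−BK) = [0.1776 -0.2303; -0.2303 0.3355]
P' = Q + AᵀP(A−BK) = [3.4276 1.7697; 1.7697 4.3355]
tr(P') = 7.7632


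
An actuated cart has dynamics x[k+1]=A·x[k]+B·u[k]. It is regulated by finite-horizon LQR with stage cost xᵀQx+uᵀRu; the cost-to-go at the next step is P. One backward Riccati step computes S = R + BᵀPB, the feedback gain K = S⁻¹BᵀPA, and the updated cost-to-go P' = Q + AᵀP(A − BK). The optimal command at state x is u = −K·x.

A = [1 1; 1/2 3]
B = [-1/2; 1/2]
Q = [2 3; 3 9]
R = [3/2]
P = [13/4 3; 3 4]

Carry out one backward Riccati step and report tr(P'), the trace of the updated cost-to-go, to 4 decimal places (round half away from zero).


74.4483

BᵀP = [-0.1250 0.5000]
S = R + BᵀPB = [3/2] + [0.3125] = [1.8125]
BᵀPA = [0.1250 1.3750]
K = S⁻¹·BᵀPA = [0.0690 0.7586]
A−BK = [1.0345 1.3793; 0.4655 2.6207]
AᵀP(A−BK) = [7.2414 19.6552; 19.6552 56.2069]
P' = Q + AᵀP(A−BK) = [9.2414 22.6552; 22.6552 65.2069]
tr(P') = 74.4483


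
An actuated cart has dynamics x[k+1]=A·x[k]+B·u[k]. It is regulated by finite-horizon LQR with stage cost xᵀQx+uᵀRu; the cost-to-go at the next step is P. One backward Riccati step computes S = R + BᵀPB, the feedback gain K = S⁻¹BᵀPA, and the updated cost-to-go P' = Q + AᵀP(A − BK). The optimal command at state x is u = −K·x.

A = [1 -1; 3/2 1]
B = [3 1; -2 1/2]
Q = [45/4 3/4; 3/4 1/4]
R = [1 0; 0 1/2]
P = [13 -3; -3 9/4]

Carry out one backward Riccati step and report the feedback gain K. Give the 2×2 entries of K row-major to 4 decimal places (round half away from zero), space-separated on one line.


-0.1720 -0.3986 1.3800 0.1691

BᵀP = [45.0000 -13.5000; 11.5000 -1.8750]
S = R + BᵀPB = [1 0; 0 1/2] + [162.0000 38.2500; 38.2500 10.5625] = [163.0000 38.2500; 38.2500 11.0625]
BᵀPA = [24.7500 -58.5000; 8.6875 -13.3750]
K = S⁻¹·BᵀPA = [-0.1720 -0.3986; 1.3800 0.1691]
A−BK = [0.1360 0.0266; 0.4660 0.1183]
AᵀP(A−BK) = [1.3306 0.2709; 0.2709 0.1950]
P' = Q + AᵀP(A−BK) = [12.5806 1.0209; 1.0209 0.4450]
tr(P') = 13.0255


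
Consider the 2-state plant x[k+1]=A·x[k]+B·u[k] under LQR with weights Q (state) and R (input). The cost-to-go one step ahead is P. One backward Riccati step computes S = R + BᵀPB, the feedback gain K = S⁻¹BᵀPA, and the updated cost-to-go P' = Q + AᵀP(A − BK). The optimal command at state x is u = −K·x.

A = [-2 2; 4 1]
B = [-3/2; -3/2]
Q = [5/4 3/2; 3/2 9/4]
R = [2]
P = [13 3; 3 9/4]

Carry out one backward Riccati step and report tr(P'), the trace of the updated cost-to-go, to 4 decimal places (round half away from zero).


BᵀP = [-24.0000 -7.8750]
S = R + BᵀPB = [2] + [47.8125] = [49.8125]
BᵀPA = [16.5000 -55.8750]
K = S⁻¹·BᵀPA = [0.3312 -1.1217]
A−BK = [-1.5031 0.3174; 4.4969 -0.6826]
AᵀP(A−BK) = [34.5345 -6.4918; -6.4918 3.5747]
P' = Q + AᵀP(A−BK) = [35.7845 -4.9918; -4.9918 5.8247]
tr(P') = 41.6092

41.6092


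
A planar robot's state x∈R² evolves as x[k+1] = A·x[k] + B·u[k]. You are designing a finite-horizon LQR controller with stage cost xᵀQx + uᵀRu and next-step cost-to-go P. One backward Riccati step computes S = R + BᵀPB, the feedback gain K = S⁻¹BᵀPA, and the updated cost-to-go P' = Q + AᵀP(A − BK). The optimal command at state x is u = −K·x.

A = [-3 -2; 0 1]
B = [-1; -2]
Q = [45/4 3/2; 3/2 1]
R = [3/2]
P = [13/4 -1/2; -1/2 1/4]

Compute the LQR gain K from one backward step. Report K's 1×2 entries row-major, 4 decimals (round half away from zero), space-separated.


BᵀP = [-2.2500 0.0000]
S = R + BᵀPB = [3/2] + [2.2500] = [3.7500]
BᵀPA = [6.7500 4.5000]
K = S⁻¹·BᵀPA = [1.8000 1.2000]
A−BK = [-1.2000 -0.8000; 3.6000 3.4000]
AᵀP(A−BK) = [17.1000 12.9000; 12.9000 9.8500]
P' = Q + AᵀP(A−BK) = [28.3500 14.4000; 14.4000 10.8500]
tr(P') = 39.2000

1.8000 1.2000


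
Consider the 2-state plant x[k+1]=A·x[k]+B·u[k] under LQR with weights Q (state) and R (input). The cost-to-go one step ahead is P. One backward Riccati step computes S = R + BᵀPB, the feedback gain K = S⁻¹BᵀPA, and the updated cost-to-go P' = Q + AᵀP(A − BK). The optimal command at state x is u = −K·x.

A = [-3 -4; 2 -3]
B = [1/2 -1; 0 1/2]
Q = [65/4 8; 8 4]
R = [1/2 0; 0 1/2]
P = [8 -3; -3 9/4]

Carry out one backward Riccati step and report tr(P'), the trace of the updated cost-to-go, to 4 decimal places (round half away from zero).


BᵀP = [4.0000 -1.5000; -9.5000 4.1250]
S = R + BᵀPB = [1/2 0; 0 1/2] + [2.0000 -4.7500; -4.7500 11.5625] = [2.5000 -4.7500; -4.7500 12.0625]
BᵀPA = [-15.0000 -11.5000; 36.7500 25.6250]
K = S⁻¹·BᵀPA = [-0.8395 -2.2387; 2.7160 1.2428]
A−BK = [0.1358 -1.6379; 0.6420 -3.6214]
AᵀP(A−BK) = [4.5926 0.2469; 0.2469 18.6584]
P' = Q + AᵀP(A−BK) = [20.8426 8.2469; 8.2469 22.6584]
tr(P') = 43.5010

43.5010


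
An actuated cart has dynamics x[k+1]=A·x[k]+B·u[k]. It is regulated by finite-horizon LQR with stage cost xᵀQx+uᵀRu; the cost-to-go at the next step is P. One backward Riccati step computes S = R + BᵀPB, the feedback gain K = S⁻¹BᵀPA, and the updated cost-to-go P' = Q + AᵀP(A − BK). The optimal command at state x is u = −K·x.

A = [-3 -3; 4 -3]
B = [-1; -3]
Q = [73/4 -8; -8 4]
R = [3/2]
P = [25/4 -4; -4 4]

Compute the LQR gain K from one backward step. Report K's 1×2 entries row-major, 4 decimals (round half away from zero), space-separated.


BᵀP = [5.7500 -8.0000]
S = R + BᵀPB = [3/2] + [18.2500] = [19.7500]
BᵀPA = [-49.2500 6.7500]
K = S⁻¹·BᵀPA = [-2.4937 0.3418]
A−BK = [-5.4937 -2.6582; -3.4810 -1.9747]
AᵀP(A−BK) = [93.4367 37.0823; 37.0823 17.9430]
P' = Q + AᵀP(A−BK) = [111.6867 29.0823; 29.0823 21.9430]
tr(P') = 133.6297

-2.4937 0.3418


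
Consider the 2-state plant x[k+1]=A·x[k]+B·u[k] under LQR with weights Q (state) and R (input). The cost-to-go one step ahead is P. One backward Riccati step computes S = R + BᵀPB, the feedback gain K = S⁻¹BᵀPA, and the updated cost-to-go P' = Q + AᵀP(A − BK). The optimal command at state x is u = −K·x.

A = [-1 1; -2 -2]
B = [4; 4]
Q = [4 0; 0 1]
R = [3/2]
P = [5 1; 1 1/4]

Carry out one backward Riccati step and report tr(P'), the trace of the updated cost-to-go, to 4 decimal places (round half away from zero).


5.4936

BᵀP = [24.0000 5.0000]
S = R + BᵀPB = [3/2] + [116.0000] = [117.5000]
BᵀPA = [-34.0000 14.0000]
K = S⁻¹·BᵀPA = [-0.2894 0.1191]
A−BK = [0.1574 0.5234; -0.8426 -2.4766]
AᵀP(A−BK) = [0.1617 0.0511; 0.0511 0.3319]
P' = Q + AᵀP(A−BK) = [4.1617 0.0511; 0.0511 1.3319]
tr(P') = 5.4936


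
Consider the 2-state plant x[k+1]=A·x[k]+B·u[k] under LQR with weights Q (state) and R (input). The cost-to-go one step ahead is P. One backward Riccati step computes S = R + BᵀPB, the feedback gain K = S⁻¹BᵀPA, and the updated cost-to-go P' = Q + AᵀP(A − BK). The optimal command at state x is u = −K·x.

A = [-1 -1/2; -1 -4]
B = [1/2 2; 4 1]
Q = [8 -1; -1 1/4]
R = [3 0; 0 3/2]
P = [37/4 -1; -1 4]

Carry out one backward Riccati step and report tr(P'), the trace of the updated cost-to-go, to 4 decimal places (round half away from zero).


BᵀP = [0.6250 15.5000; 17.5000 2.0000]
S = R + BᵀPB = [3 0; 0 3/2] + [62.3125 16.7500; 16.7500 37.0000] = [65.3125 16.7500; 16.7500 38.5000]
BᵀPA = [-16.1250 -62.3125; -19.5000 -16.7500]
K = S⁻¹·BᵀPA = [-0.1317 -0.9483; -0.4492 -0.0225]
A−BK = [-0.0358 0.0191; -0.0240 -0.1843]
AᵀP(A−BK) = [0.3671 0.3951; 0.3951 2.8449]
P' = Q + AᵀP(A−BK) = [8.3671 -0.6049; -0.6049 3.0949]
tr(P') = 11.4620

11.4620


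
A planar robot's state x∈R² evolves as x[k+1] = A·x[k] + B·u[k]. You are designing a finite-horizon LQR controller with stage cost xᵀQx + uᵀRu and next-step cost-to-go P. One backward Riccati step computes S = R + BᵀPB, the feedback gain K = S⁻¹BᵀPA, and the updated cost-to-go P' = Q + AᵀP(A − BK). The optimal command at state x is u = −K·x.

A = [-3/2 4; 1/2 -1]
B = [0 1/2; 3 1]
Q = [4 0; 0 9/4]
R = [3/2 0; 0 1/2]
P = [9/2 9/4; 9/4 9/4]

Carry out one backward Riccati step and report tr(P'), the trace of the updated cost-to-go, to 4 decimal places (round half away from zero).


BᵀP = [6.7500 6.7500; 4.5000 3.3750]
S = R + BᵀPB = [3/2 0; 0 1/2] + [20.2500 10.1250; 10.1250 5.6250] = [21.7500 10.1250; 10.1250 6.1250]
BᵀPA = [-6.7500 20.2500; -5.0625 14.6250]
K = S⁻¹·BᵀPA = [0.3229 -0.7832; -1.3603 3.6824]
A−BK = [-0.8198 2.1588; 0.8916 -2.3328]
AᵀP(A−BK) = [2.6055 -6.8943; -6.8943 18.2542]
P' = Q + AᵀP(A−BK) = [6.6055 -6.8943; -6.8943 20.5042]
tr(P') = 27.1097

27.1097


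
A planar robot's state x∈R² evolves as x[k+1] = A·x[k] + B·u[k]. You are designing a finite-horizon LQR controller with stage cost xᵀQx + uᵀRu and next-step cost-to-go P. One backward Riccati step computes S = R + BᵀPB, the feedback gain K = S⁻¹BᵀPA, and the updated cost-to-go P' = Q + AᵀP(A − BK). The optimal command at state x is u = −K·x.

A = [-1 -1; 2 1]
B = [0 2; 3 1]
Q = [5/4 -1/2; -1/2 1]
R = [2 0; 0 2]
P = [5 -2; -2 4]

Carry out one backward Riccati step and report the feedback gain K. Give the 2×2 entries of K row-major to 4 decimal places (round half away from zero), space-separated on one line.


0.7895 0.4737 -0.4444 -0.4444

BᵀP = [-6.0000 12.0000; 8.0000 0.0000]
S = R + BᵀPB = [2 0; 0 2] + [36.0000 0.0000; 0.0000 16.0000] = [38.0000 0.0000; 0.0000 18.0000]
BᵀPA = [30.0000 18.0000; -8.0000 -8.0000]
K = S⁻¹·BᵀPA = [0.7895 0.4737; -0.4444 -0.4444]
A−BK = [-0.1111 -0.1111; 0.0760 0.0234]
AᵀP(A−BK) = [1.7602 1.2339; 1.2339 0.9181]
P' = Q + AᵀP(A−BK) = [3.0102 0.7339; 0.7339 1.9181]
tr(P') = 4.9284


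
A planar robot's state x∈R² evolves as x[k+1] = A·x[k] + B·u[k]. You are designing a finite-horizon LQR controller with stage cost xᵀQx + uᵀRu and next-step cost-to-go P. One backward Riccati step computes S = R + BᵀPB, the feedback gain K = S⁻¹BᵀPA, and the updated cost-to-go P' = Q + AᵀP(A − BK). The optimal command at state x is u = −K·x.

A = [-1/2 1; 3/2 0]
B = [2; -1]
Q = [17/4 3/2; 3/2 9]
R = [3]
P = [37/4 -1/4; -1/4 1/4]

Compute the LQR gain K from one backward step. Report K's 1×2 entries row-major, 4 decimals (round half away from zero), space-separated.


-0.2545 0.4545

BᵀP = [18.7500 -0.7500]
S = R + BᵀPB = [3] + [38.2500] = [41.2500]
BᵀPA = [-10.5000 18.7500]
K = S⁻¹·BᵀPA = [-0.2545 0.4545]
A−BK = [0.0091 0.0909; 1.2455 0.4545]
AᵀP(A−BK) = [0.5773 -0.2273; -0.2273 0.7273]
P' = Q + AᵀP(A−BK) = [4.8273 1.2727; 1.2727 9.7273]
tr(P') = 14.5545


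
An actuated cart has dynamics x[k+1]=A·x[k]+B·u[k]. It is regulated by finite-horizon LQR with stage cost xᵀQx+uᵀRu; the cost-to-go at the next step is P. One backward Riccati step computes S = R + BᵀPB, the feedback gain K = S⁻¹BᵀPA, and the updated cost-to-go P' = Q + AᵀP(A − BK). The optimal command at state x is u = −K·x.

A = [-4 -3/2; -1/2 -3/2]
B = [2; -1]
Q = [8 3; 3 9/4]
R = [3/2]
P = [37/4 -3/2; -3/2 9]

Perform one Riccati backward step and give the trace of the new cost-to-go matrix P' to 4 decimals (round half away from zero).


83.7658

BᵀP = [20.0000 -12.0000]
S = R + BᵀPB = [3/2] + [52.0000] = [53.5000]
BᵀPA = [-74.0000 -12.0000]
K = S⁻¹·BᵀPA = [-1.3832 -0.2243]
A−BK = [-1.2336 -1.0514; -1.8832 -1.7243]
AᵀP(A−BK) = [41.8949 35.5269; 35.5269 31.6209]
P' = Q + AᵀP(A−BK) = [49.8949 38.5269; 38.5269 33.8709]
tr(P') = 83.7658


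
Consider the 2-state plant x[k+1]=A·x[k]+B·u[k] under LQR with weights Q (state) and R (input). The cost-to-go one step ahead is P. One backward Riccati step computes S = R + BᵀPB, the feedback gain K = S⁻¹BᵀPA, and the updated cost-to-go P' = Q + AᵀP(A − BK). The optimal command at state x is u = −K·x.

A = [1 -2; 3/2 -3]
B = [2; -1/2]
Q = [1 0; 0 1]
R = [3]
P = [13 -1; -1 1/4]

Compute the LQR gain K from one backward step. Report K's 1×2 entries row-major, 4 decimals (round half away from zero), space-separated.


0.4085 -0.8171

BᵀP = [26.5000 -2.1250]
S = R + BᵀPB = [3] + [54.0625] = [57.0625]
BᵀPA = [23.3125 -46.6250]
K = S⁻¹·BᵀPA = [0.4085 -0.8171]
A−BK = [0.1829 -0.3658; 1.7043 -3.4085]
AᵀP(A−BK) = [1.0383 -2.0767; -2.0767 4.1533]
P' = Q + AᵀP(A−BK) = [2.0383 -2.0767; -2.0767 5.1533]
tr(P') = 7.1917


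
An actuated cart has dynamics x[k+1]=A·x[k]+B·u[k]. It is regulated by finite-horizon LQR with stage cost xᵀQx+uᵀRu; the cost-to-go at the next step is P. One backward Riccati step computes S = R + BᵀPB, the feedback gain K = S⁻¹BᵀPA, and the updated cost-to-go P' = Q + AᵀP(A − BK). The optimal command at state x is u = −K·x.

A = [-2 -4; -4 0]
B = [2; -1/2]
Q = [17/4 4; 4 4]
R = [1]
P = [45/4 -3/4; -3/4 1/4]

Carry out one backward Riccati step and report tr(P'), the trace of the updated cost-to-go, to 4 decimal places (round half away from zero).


BᵀP = [22.8750 -1.6250]
S = R + BᵀPB = [1] + [46.5625] = [47.5625]
BᵀPA = [-39.2500 -91.5000]
K = S⁻¹·BᵀPA = [-0.8252 -1.9238]
A−BK = [-0.3495 -0.1524; -4.4126 -0.9619]
AᵀP(A−BK) = [4.6097 2.4915; 2.4915 3.9737]
P' = Q + AᵀP(A−BK) = [8.8597 6.4915; 6.4915 7.9737]
tr(P') = 16.8334

16.8334


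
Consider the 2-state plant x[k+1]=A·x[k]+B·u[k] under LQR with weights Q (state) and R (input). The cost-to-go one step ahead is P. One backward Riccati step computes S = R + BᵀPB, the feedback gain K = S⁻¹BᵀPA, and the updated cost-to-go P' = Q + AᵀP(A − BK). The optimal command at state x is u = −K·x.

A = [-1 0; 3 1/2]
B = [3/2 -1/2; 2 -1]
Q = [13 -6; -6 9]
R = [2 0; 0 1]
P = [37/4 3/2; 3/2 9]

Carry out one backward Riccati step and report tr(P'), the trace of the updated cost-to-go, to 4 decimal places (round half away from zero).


62.9670

BᵀP = [16.8750 20.2500; -6.1250 -9.7500]
S = R + BᵀPB = [2 0; 0 1] + [65.8125 -28.6875; -28.6875 12.8125] = [67.8125 -28.6875; -28.6875 13.8125]
BᵀPA = [43.8750 10.1250; -23.1250 -4.8750]
K = S⁻¹·BᵀPA = [-0.5047 0.0000; -2.7224 -0.3529]
A−BK = [-1.6042 -0.1765; 1.2870 0.1471]
AᵀP(A−BK) = [40.4376 4.5882; 4.5882 0.5294]
P' = Q + AᵀP(A−BK) = [53.4376 -1.4118; -1.4118 9.5294]
tr(P') = 62.9670
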